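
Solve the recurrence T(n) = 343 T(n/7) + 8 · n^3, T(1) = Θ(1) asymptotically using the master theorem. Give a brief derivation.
T(n) = Θ(n^3 log n)

log_7 343 = 3, and f(n) = 8 · n^3 = Θ(n^(log_7 343)). This is Case 2 of the master theorem: T(n) = Θ(f(n) · log n) = Θ(n^3 log n).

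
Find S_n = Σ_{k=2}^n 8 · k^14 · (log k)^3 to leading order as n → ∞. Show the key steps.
S_n ~ 8 · n^15 · (log n)^3 / 15

By integral comparison, S_n = ∫_1^n 8 · x^14 · (log x)^3 dx + O(n^14 · (log n)^3). For the integral, the leading term of ∫_1^n x^14 (log x)^3 dx is n^15/15 · (log n)^3 (by repeated integration by parts; each step lowers the log-exponent and produces a relatively O(1/log n) correction). Hence S_n ~ 8 · n^15 · (log n)^3 / 15.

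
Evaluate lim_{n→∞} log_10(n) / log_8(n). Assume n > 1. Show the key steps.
lim = ln(8) / ln(10) = log_10(8)

Change of base: log_10(n) = ln n / ln 10 and log_8(n) = ln n / ln 8. The ratio is (ln n / ln 10) · (ln 8 / ln n) = ln 8 / ln 10, a constant independent of n. So the limit is ln 8 / ln 10 = log_10(8).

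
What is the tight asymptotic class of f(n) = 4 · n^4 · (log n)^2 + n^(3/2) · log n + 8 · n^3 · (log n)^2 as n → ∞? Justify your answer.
f(n) ∈ Θ(n^4 · (log n)^2)

Compare the terms by growth order. For large n, n^a · (log n)^b dominates n^a' · (log n)^b' iff a > a', or (a = a' and b > b'). Ranking the 3 terms shows the dominant one is 4 · n^4 · (log n)^2. Hence f(n) ∈ Θ(n^4 · (log n)^2).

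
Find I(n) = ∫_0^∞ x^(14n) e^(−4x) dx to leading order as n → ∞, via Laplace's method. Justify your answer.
I(n) ~ (sqrt(2π·14n) / 4) · (14n/(4e))^(14n)

Write the integrand as exp(14n ln x − 4x) and set f(x) = 14n ln x − 4x. Then f'(x) = 14n/x − 4 = 0 at x* = 14n/4, and f''(x*) = −14n/x*^2 = −4^2/(14n). Laplace's method (interior maximum) gives
  I(n) ~ e^(f(x*)) · sqrt(2π / |f''(x*)|)
        = exp(14n ln(14n/4) − 14n) · sqrt(2π · 14n / 4^2)
        = (14n/4)^(14n) e^(−14n) · sqrt(2π·14n) / 4
        = (sqrt(2π·14n) / 4) · (14n/(4e))^(14n).
This matches Γ(14n+1)/4^(14n+1) with Stirling applied to Γ.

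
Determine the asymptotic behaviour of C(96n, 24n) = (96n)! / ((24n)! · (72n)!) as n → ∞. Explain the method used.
C(96n, 24n) ~ (256/27)^(24n) · sqrt(2/(3π·24n))

Write N = 24n. Apply Stirling to each factorial:
  (4N)! ~ sqrt(2π·4N) · (4N/e)^(4N),
  N! ~ sqrt(2π N) · (N/e)^N,
  (3N)! ~ sqrt(2π·3N) · (3N/e)^(3N).
The exponential factors combine to (4N)^(4N) / (N^N · (3N)^(3N)) = 4^(4N)/3^(3N) = (4^4/3^3)^N = (256/27)^N.
The square-root prefactors combine to sqrt(2π·4N) / (sqrt(2π N)·sqrt(2π·3N)) = sqrt(4 / (2π·3·N)) = sqrt(2/(3π·24n)).
Substituting N = 24n: C(96n, 24n) ~ (256/27)^(24n) · sqrt(2/(3π·24n)).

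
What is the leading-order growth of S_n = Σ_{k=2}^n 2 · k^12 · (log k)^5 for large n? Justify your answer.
S_n ~ 2 · n^13 · (log n)^5 / 13

By integral comparison, S_n = ∫_1^n 2 · x^12 · (log x)^5 dx + O(n^12 · (log n)^5). For the integral, the leading term of ∫_1^n x^12 (log x)^5 dx is n^13/13 · (log n)^5 (by repeated integration by parts; each step lowers the log-exponent and produces a relatively O(1/log n) correction). Hence S_n ~ 2 · n^13 · (log n)^5 / 13.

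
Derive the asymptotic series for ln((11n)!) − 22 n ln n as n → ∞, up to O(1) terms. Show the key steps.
ln((11n)!) − 22 n ln n = −11 n ln n + 11(ln 11 − 1) n + (1/2) ln(2π·11n) + O(1/n)

Stirling: ln((11n)!) = 11n ln(11n) − 11n + (1/2) ln(2π·11n) + O(1/n).
Expand 11n ln(11n) = 11n (ln n + ln 11) = 11n ln n + 11n ln 11.
Subtract 22n ln n: leading term is (11 − 22) n ln n = −11 n ln n. The next term is 11n ln 11 − 11n = 11(ln 11 − 1) n. Then the (1/2) ln(2π·11n) correction.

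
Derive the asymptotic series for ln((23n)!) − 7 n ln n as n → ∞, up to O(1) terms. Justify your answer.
ln((23n)!) − 7 n ln n = 16 n ln n + 23(ln 23 − 1) n + (1/2) ln(2π·23n) + O(1/n)

Stirling: ln((23n)!) = 23n ln(23n) − 23n + (1/2) ln(2π·23n) + O(1/n).
Expand 23n ln(23n) = 23n (ln n + ln 23) = 23n ln n + 23n ln 23.
Subtract 7n ln n: leading term is (23 − 7) n ln n = 16 n ln n. The next term is 23n ln 23 − 23n = 23(ln 23 − 1) n. Then the (1/2) ln(2π·23n) correction.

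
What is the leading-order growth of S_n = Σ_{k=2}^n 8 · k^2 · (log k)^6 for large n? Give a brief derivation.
S_n ~ 8 · n^3 · (log n)^6 / 3

By integral comparison, S_n = ∫_1^n 8 · x^2 · (log x)^6 dx + O(n^2 · (log n)^6). For the integral, the leading term of ∫_1^n x^2 (log x)^6 dx is n^3/3 · (log n)^6 (by repeated integration by parts; each step lowers the log-exponent and produces a relatively O(1/log n) correction). Hence S_n ~ 8 · n^3 · (log n)^6 / 3.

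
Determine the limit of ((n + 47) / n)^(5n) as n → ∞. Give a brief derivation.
lim = e^235

Rewrite as (1 + 47/n)^(5n). By the standard limit (1 + x/n)^n → e^x, we have (1 + 47/n)^n → e^47, and raising to the 5th power gives e^235.
More precisely, ln[(1 + 47/n)^(5n)] = 5n · ln(1 + 47/n) = 5n · (47/n + O(1/n^2)) = 235 + O(1/n) → 235.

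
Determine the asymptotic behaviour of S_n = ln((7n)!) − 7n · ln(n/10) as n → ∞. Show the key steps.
S_n ~ 7n · (ln 70 − 1) + O(ln n)

Stirling: ln((7n)!) = 7n ln(7n) − 7n + O(ln n).
  S_n = 7n ln(7n) − 7n − 7n ln(n/10) + O(ln n)
      = 7n ln(7n) − 7n ln n + 7n ln 10 − 7n + O(ln n)
      = 7n ln 7 + 7n ln 10 − 7n + O(ln n)
      = 7n (ln 70 − 1) + O(ln n).
Numerically ln(70) − 1 ≈ 3.2485.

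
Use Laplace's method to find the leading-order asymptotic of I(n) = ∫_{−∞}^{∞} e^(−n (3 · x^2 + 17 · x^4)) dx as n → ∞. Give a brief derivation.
I(n) ~ sqrt(π/(3n))

φ(x) = 3 · x^2 + 17 · x^4 has its unique global minimum at x* = 0 (since φ'(x) = 6x + 68x^3 = 0 only at x = 0 for real x with both coefficients positive, and φ → ∞ as |x| → ∞). At x* = 0, φ(0) = 0 and φ''(0) = 6. Laplace's method then gives
  I(n) ~ sqrt(2π / (n · φ''(0))) · e^(−n φ(0)) = sqrt(2π / (6n)) = sqrt(π/(3n)).
The 17 · x^4 term contributes only at subleading order (an O(1/n) relative correction).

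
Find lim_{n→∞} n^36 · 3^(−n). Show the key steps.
lim = 0

Exponentials with base > 1 dominate every fixed polynomial: for any fixed c, n^c / 3^n → 0 as n → ∞ (e.g. by the ratio test, or by writing 3^n = e^(n ln 3) and noting e^(n ln 3) / n^c → ∞). Hence n^36 · 3^(−n) = n^36 / 3^n → 0.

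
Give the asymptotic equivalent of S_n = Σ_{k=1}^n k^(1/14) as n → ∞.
S_n ~ (14/15) · n^(15/14)

Integral comparison: Σ_{k=1}^n k^(1/14) = ∫_0^n x^(1/14) dx + O(n^(1/14)). The integral is n^(1 + 1/14) / (1 + 1/14) = n^((1+14)/14) / ((1+14)/14) = (14/15) · n^(15/14).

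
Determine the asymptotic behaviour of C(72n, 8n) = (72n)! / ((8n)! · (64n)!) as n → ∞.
C(72n, 8n) ~ (387420489/16777216)^(8n) · sqrt(9/(16π·8n))

Write N = 8n. Apply Stirling to each factorial:
  (9N)! ~ sqrt(2π·9N) · (9N/e)^(9N),
  N! ~ sqrt(2π N) · (N/e)^N,
  (8N)! ~ sqrt(2π·8N) · (8N/e)^(8N).
The exponential factors combine to (9N)^(9N) / (N^N · (8N)^(8N)) = 9^(9N)/8^(8N) = (9^9/8^8)^N = (387420489/16777216)^N.
The square-root prefactors combine to sqrt(2π·9N) / (sqrt(2π N)·sqrt(2π·8N)) = sqrt(9 / (2π·8·N)) = sqrt(9/(16π·8n)).
Substituting N = 8n: C(72n, 8n) ~ (387420489/16777216)^(8n) · sqrt(9/(16π·8n)).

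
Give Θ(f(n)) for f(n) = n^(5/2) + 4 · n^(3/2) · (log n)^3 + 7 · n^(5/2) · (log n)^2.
f(n) ∈ Θ(n^(5/2) · (log n)^2)

Compare the terms by growth order. For large n, n^a · (log n)^b dominates n^a' · (log n)^b' iff a > a', or (a = a' and b > b'). Ranking the 3 terms shows the dominant one is 7 · n^(5/2) · (log n)^2. Hence f(n) ∈ Θ(n^(5/2) · (log n)^2).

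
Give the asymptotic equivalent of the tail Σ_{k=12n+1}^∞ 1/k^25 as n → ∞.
Σ_{k>12n} 1/k^25 ~ 1/(24 · (12n)^24)

Compare to the integral: ∫_{12n}^∞ x^(−25) dx = [−x^(−24)/24]_{12n}^∞ = 1/((25−1)·(12n)^24). Euler-Maclaurin then gives
  Σ_{k>12n} 1/k^25 = ∫_{12n}^∞ dx/x^25 − 1/(2·(12n)^25) + O(1/(12n)^26).
(Equivalently this is ζ(25) − Σ_{k≤12n} 1/k^25.)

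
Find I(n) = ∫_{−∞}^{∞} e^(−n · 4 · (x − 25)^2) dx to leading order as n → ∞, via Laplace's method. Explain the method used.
I(n) = sqrt(π/(4n))

Here φ(x) = 4 · (x − 25)^2 has its unique minimum at x* = 25 with φ(x*) = 0 and φ''(x*) = 8. Laplace's method gives
  I(n) ~ e^(−n φ(x*)) · sqrt(2π / (n · φ''(x*))) = sqrt(2π / (8n)) = sqrt(π/(4n)).
This is exact: substituting u = (x − 25)·sqrt(4n) gives I(n) = (1/sqrt(4n)) ∫_{−∞}^{∞} e^(−u^2) du = sqrt(π/(4n)).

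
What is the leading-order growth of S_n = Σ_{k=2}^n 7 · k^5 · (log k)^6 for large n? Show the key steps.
S_n ~ 7 · n^6 · (log n)^6 / 6

By integral comparison, S_n = ∫_1^n 7 · x^5 · (log x)^6 dx + O(n^5 · (log n)^6). For the integral, the leading term of ∫_1^n x^5 (log x)^6 dx is n^6/6 · (log n)^6 (by repeated integration by parts; each step lowers the log-exponent and produces a relatively O(1/log n) correction). Hence S_n ~ 7 · n^6 · (log n)^6 / 6.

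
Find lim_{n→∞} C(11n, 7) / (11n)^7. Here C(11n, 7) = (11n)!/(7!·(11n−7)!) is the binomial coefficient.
lim = 1/7! = 1/5040

With N = 11n → ∞: C(N, 7) / N^7 = [N(N−1)…(N−6)] / (7! · N^7) = (1/7!) · 1 · (1 − 1/(11n)) · … · (1 − 6/(11n)). Each factor → 1 as N → ∞, so the limit is 1/7! = 1/5040.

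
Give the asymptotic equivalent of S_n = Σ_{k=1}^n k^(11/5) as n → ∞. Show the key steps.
S_n ~ (5/16) · n^(16/5)

Integral comparison: Σ_{k=1}^n k^(11/5) = ∫_0^n x^(11/5) dx + O(n^(11/5)). The integral is n^(1 + 11/5) / (1 + 11/5) = n^((11+5)/5) / ((11+5)/5) = (5/16) · n^(16/5).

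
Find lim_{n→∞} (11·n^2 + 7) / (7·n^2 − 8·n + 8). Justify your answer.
lim = 11/7

For large n the leading n^2 terms dominate both numerator and denominator. Dividing top and bottom by n^2, every other term tends to 0, leaving 11/7.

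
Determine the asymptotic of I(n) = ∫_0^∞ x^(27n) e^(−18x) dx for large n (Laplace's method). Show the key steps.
I(n) ~ (sqrt(2π·27n) / 18) · (27n/(18e))^(27n)

Write the integrand as exp(27n ln x − 18x) and set f(x) = 27n ln x − 18x. Then f'(x) = 27n/x − 18 = 0 at x* = 27n/18, and f''(x*) = −27n/x*^2 = −18^2/(27n). Laplace's method (interior maximum) gives
  I(n) ~ e^(f(x*)) · sqrt(2π / |f''(x*)|)
        = exp(27n ln(27n/18) − 27n) · sqrt(2π · 27n / 18^2)
        = (27n/18)^(27n) e^(−27n) · sqrt(2π·27n) / 18
        = (sqrt(2π·27n) / 18) · (27n/(18e))^(27n).
This matches Γ(27n+1)/18^(27n+1) with Stirling applied to Γ.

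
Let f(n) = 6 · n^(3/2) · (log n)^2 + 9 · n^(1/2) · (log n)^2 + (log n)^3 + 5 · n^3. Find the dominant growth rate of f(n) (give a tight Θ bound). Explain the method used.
f(n) ∈ Θ(n^3)

Compare the terms by growth order. For large n, n^a · (log n)^b dominates n^a' · (log n)^b' iff a > a', or (a = a' and b > b'). Ranking the 4 terms shows the dominant one is 5 · n^3. Hence f(n) ∈ Θ(n^3).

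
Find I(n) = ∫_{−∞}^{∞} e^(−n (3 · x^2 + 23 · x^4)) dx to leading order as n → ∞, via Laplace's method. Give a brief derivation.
I(n) ~ sqrt(π/(3n))

φ(x) = 3 · x^2 + 23 · x^4 has its unique global minimum at x* = 0 (since φ'(x) = 6x + 92x^3 = 0 only at x = 0 for real x with both coefficients positive, and φ → ∞ as |x| → ∞). At x* = 0, φ(0) = 0 and φ''(0) = 6. Laplace's method then gives
  I(n) ~ sqrt(2π / (n · φ''(0))) · e^(−n φ(0)) = sqrt(2π / (6n)) = sqrt(π/(3n)).
The 23 · x^4 term contributes only at subleading order (an O(1/n) relative correction).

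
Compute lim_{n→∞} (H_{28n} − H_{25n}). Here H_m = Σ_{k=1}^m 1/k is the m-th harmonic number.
lim = ln(28/25)

Euler-Maclaurin gives H_m = ln m + γ + 1/(2m) + O(1/m^2). The γ and O(1/m) terms cancel in the difference:
  H_{28n} − H_{25n} = ln(28n) − ln(25n) + O(1/n) = ln(28/25) + O(1/n).
Hence the limit is ln(28/25).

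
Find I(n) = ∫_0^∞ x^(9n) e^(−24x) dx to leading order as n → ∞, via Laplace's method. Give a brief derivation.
I(n) ~ (sqrt(2π·9n) / 24) · (9n/(24e))^(9n)

Write the integrand as exp(9n ln x − 24x) and set f(x) = 9n ln x − 24x. Then f'(x) = 9n/x − 24 = 0 at x* = 9n/24, and f''(x*) = −9n/x*^2 = −24^2/(9n). Laplace's method (interior maximum) gives
  I(n) ~ e^(f(x*)) · sqrt(2π / |f''(x*)|)
        = exp(9n ln(9n/24) − 9n) · sqrt(2π · 9n / 24^2)
        = (9n/24)^(9n) e^(−9n) · sqrt(2π·9n) / 24
        = (sqrt(2π·9n) / 24) · (9n/(24e))^(9n).
This matches Γ(9n+1)/24^(9n+1) with Stirling applied to Γ.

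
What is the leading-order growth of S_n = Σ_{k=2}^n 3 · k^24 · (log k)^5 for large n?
S_n ~ 3 · n^25 · (log n)^5 / 25

By integral comparison, S_n = ∫_1^n 3 · x^24 · (log x)^5 dx + O(n^24 · (log n)^5). For the integral, the leading term of ∫_1^n x^24 (log x)^5 dx is n^25/25 · (log n)^5 (by repeated integration by parts; each step lowers the log-exponent and produces a relatively O(1/log n) correction). Hence S_n ~ 3 · n^25 · (log n)^5 / 25.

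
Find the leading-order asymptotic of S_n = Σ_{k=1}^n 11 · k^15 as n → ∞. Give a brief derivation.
S_n ~ 11 · n^16 / 16

By integral comparison (Euler-Maclaurin), Σ_{k=1}^n 11 · k^15 = 11 · ∫_0^n x^15 dx + O(n^15) = 11 · n^16/16 + O(n^15). (Equivalently, Faulhaber's formula gives the same leading term.)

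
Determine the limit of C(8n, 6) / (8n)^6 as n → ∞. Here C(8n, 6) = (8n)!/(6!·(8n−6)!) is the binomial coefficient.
lim = 1/6! = 1/720

With N = 8n → ∞: C(N, 6) / N^6 = [N(N−1)…(N−5)] / (6! · N^6) = (1/6!) · 1 · (1 − 1/(8n)) · … · (1 − 5/(8n)). Each factor → 1 as N → ∞, so the limit is 1/6! = 1/720.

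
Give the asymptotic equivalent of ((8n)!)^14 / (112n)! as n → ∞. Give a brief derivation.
((8n)!)^14/(112n)! ~ ((2π·8n)^(13/2) / sqrt(14)) · 14^(−14·8n)  →  0

Write N = 8n. Stirling: N! ~ sqrt(2π N)(N/e)^N and (14N)! ~ sqrt(2π·14N)·(14N/e)^(14N).
  (N!)^14/(14N)! ~ (2π N)^(14/2) (N/e)^(14N) / [sqrt(2π·14N) (14N/e)^(14N)]
     = (2π N)^(14/2) / sqrt(2π·14N) · (N/(14N))^(14N)
     = (2π N)^((14−1)/2) / sqrt(14) · 14^(−14N).
Since 14^14 > 1, the factor 14^(−14N) decays exponentially, so the ratio → 0. Substituting N = 8n gives the stated form.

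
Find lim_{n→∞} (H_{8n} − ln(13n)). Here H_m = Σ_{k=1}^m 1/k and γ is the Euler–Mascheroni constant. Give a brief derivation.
lim = ln(8/13) + γ

By Euler-Maclaurin, H_m = ln m + γ + O(1/m). So
  H_{8n} − ln(13n) = ln(8n) + γ − ln(13n) + O(1/n)
                       = ln(8/13) + γ + O(1/n).
Hence the limit is ln(8/13) + γ.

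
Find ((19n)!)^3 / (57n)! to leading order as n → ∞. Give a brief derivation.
((19n)!)^3/(57n)! ~ ((2π·19n)^(2/2) / sqrt(3)) · 3^(−3·19n)  →  0

Write N = 19n. Stirling: N! ~ sqrt(2π N)(N/e)^N and (3N)! ~ sqrt(2π·3N)·(3N/e)^(3N).
  (N!)^3/(3N)! ~ (2π N)^(3/2) (N/e)^(3N) / [sqrt(2π·3N) (3N/e)^(3N)]
     = (2π N)^(3/2) / sqrt(2π·3N) · (N/(3N))^(3N)
     = (2π N)^((3−1)/2) / sqrt(3) · 3^(−3N).
Since 3^3 > 1, the factor 3^(−3N) decays exponentially, so the ratio → 0. Substituting N = 19n gives the stated form.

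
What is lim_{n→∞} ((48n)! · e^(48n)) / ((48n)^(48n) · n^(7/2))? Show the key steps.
lim = 0

Stirling: (48n)! ~ sqrt(2π·48n) · (48n/e)^(48n). Hence
  (48n)! · e^(48n) / (48n)^(48n) ~ sqrt(2π·48n).
Dividing by n^(7/2): sqrt(2π·48n) / n^(7/2) = sqrt(2π·48) · n^((1−7)/2), so the expression behaves like sqrt(2π·48) · n^((1−7)/2) → 0.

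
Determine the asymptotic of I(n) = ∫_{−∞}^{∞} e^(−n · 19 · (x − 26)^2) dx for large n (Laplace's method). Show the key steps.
I(n) = sqrt(π/(19n))

Here φ(x) = 19 · (x − 26)^2 has its unique minimum at x* = 26 with φ(x*) = 0 and φ''(x*) = 38. Laplace's method gives
  I(n) ~ e^(−n φ(x*)) · sqrt(2π / (n · φ''(x*))) = sqrt(2π / (38n)) = sqrt(π/(19n)).
This is exact: substituting u = (x − 26)·sqrt(19n) gives I(n) = (1/sqrt(19n)) ∫_{−∞}^{∞} e^(−u^2) du = sqrt(π/(19n)).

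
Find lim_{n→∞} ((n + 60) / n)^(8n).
lim = e^480

Rewrite as (1 + 60/n)^(8n). By the standard limit (1 + x/n)^n → e^x, we have (1 + 60/n)^n → e^60, and raising to the 8th power gives e^480.
More precisely, ln[(1 + 60/n)^(8n)] = 8n · ln(1 + 60/n) = 8n · (60/n + O(1/n^2)) = 480 + O(1/n) → 480.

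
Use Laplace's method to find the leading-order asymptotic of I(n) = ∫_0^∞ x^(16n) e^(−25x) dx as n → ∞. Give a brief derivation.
I(n) ~ (sqrt(2π·16n) / 25) · (16n/(25e))^(16n)

Write the integrand as exp(16n ln x − 25x) and set f(x) = 16n ln x − 25x. Then f'(x) = 16n/x − 25 = 0 at x* = 16n/25, and f''(x*) = −16n/x*^2 = −25^2/(16n). Laplace's method (interior maximum) gives
  I(n) ~ e^(f(x*)) · sqrt(2π / |f''(x*)|)
        = exp(16n ln(16n/25) − 16n) · sqrt(2π · 16n / 25^2)
        = (16n/25)^(16n) e^(−16n) · sqrt(2π·16n) / 25
        = (sqrt(2π·16n) / 25) · (16n/(25e))^(16n).
This matches Γ(16n+1)/25^(16n+1) with Stirling applied to Γ.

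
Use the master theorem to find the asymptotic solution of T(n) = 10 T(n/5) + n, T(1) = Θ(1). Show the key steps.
T(n) = Θ(n^(log_5 10))

Master theorem: compare f(n) = n to n^(log_5 10) where log_5 10 ≈ 1.431. Since 1 < log_5 10, we have f(n) = O(n^(log_5 10 − ε)) for some ε > 0 — Case 1. Hence T(n) = Θ(n^(log_5 10)).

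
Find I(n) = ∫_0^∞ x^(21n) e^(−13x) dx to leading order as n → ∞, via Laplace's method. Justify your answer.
I(n) ~ (sqrt(2π·21n) / 13) · (21n/(13e))^(21n)

Write the integrand as exp(21n ln x − 13x) and set f(x) = 21n ln x − 13x. Then f'(x) = 21n/x − 13 = 0 at x* = 21n/13, and f''(x*) = −21n/x*^2 = −13^2/(21n). Laplace's method (interior maximum) gives
  I(n) ~ e^(f(x*)) · sqrt(2π / |f''(x*)|)
        = exp(21n ln(21n/13) − 21n) · sqrt(2π · 21n / 13^2)
        = (21n/13)^(21n) e^(−21n) · sqrt(2π·21n) / 13
        = (sqrt(2π·21n) / 13) · (21n/(13e))^(21n).
This matches Γ(21n+1)/13^(21n+1) with Stirling applied to Γ.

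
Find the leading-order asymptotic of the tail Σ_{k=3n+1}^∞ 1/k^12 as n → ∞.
Σ_{k>3n} 1/k^12 ~ 1/(11 · (3n)^11)

Compare to the integral: ∫_{3n}^∞ x^(−12) dx = [−x^(−11)/11]_{3n}^∞ = 1/((12−1)·(3n)^11). Euler-Maclaurin then gives
  Σ_{k>3n} 1/k^12 = ∫_{3n}^∞ dx/x^12 − 1/(2·(3n)^12) + O(1/(3n)^13).
(Equivalently this is ζ(12) − Σ_{k≤3n} 1/k^12.)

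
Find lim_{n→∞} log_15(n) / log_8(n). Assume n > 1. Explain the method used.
lim = ln(8) / ln(15) = log_15(8)

Change of base: log_15(n) = ln n / ln 15 and log_8(n) = ln n / ln 8. The ratio is (ln n / ln 15) · (ln 8 / ln n) = ln 8 / ln 15, a constant independent of n. So the limit is ln 8 / ln 15 = log_15(8).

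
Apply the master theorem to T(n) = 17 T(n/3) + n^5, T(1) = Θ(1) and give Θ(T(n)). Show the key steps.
T(n) = Θ(n^5)

log_3 17 ≈ 2.579. f(n) = n^5 dominates n^(log_3 17) since 5 > 2.579, and the regularity condition a·f(n/b) = 17·(n/3)^5 = (17/243)·n^5 ≤ c·f(n) holds with c = 17/243 ≈ 0.07 < 1. So this is Case 3: T(n) = Θ(f(n)) = Θ(n^5).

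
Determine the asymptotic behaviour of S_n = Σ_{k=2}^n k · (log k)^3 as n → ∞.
S_n ~ n^2 · (log n)^3 / 2

By integral comparison, S_n = ∫_1^n x · (log x)^3 dx + O(n · (log n)^3). For the integral, the leading term of ∫_1^n x^1 (log x)^3 dx is n^2/2 · (log n)^3 (by repeated integration by parts; each step lowers the log-exponent and produces a relatively O(1/log n) correction). Hence S_n ~ n^2 · (log n)^3 / 2.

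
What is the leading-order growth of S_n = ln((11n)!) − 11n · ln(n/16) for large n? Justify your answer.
S_n ~ 11n · (ln 176 − 1) + O(ln n)

Stirling: ln((11n)!) = 11n ln(11n) − 11n + O(ln n).
  S_n = 11n ln(11n) − 11n − 11n ln(n/16) + O(ln n)
      = 11n ln(11n) − 11n ln n + 11n ln 16 − 11n + O(ln n)
      = 11n ln 11 + 11n ln 16 − 11n + O(ln n)
      = 11n (ln 176 − 1) + O(ln n).
Numerically ln(176) − 1 ≈ 4.1705.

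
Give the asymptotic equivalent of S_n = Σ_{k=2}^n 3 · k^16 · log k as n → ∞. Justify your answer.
S_n ~ 3 · n^17 log n / 17 − 3 · n^17 / 289

By integral comparison, S_n = ∫_1^n 3 · x^16 · log x dx + O(n^16 · log n). For the integral, ∫ x^16 log x dx = n^17 log n / 17 − n^17/289 (integration by parts). Hence S_n ~ 3 · n^17 log n / 17 − 3 · n^17 / 289.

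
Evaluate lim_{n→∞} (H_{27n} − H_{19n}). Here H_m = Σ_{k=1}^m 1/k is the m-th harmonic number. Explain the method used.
lim = ln(27/19)

Euler-Maclaurin gives H_m = ln m + γ + 1/(2m) + O(1/m^2). The γ and O(1/m) terms cancel in the difference:
  H_{27n} − H_{19n} = ln(27n) − ln(19n) + O(1/n) = ln(27/19) + O(1/n).
Hence the limit is ln(27/19).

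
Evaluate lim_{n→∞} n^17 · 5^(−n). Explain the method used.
lim = 0

Exponentials with base > 1 dominate every fixed polynomial: for any fixed c, n^c / 5^n → 0 as n → ∞ (e.g. by the ratio test, or by writing 5^n = e^(n ln 5) and noting e^(n ln 5) / n^c → ∞). Hence n^17 · 5^(−n) = n^17 / 5^n → 0.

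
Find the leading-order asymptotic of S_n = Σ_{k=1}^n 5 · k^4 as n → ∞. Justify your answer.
S_n ~ n^5

By integral comparison (Euler-Maclaurin), Σ_{k=1}^n 5 · k^4 = 5 · ∫_0^n x^4 dx + O(n^4) = 5 · n^5/5 = n^5 + O(n^4). (Equivalently, Faulhaber's formula gives the same leading term.)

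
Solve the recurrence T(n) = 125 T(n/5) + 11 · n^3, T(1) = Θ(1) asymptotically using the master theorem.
T(n) = Θ(n^3 log n)

log_5 125 = 3, and f(n) = 11 · n^3 = Θ(n^(log_5 125)). This is Case 2 of the master theorem: T(n) = Θ(f(n) · log n) = Θ(n^3 log n).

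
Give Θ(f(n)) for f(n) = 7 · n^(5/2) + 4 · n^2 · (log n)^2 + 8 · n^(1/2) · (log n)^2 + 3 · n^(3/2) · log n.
f(n) ∈ Θ(n^(5/2))

Compare the terms by growth order. For large n, n^a · (log n)^b dominates n^a' · (log n)^b' iff a > a', or (a = a' and b > b'). Ranking the 4 terms shows the dominant one is 7 · n^(5/2). Hence f(n) ∈ Θ(n^(5/2)).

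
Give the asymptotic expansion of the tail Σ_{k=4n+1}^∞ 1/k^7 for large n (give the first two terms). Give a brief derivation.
Σ_{k>4n} 1/k^7 = 1/(6 · (4n)^6) − 1/(2 · (4n)^7) + O(1/(4n)^8)

Compare to the integral: ∫_{4n}^∞ x^(−7) dx = [−x^(−6)/6]_{4n}^∞ = 1/((7−1)·(4n)^6). The Euler-Maclaurin correction adds −f(4n)/2 = −1/(2·(4n)^7). Euler-Maclaurin then gives
  Σ_{k>4n} 1/k^7 = ∫_{4n}^∞ dx/x^7 − 1/(2·(4n)^7) + O(1/(4n)^8).
(Equivalently this is ζ(7) − Σ_{k≤4n} 1/k^7.)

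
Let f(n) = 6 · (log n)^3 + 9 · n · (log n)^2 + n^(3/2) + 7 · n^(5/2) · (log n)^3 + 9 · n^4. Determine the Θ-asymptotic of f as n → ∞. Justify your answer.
f(n) ∈ Θ(n^4)

Compare the terms by growth order. For large n, n^a · (log n)^b dominates n^a' · (log n)^b' iff a > a', or (a = a' and b > b'). Ranking the 5 terms shows the dominant one is 9 · n^4. Hence f(n) ∈ Θ(n^4).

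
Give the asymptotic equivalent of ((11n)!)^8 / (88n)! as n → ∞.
((11n)!)^8/(88n)! ~ ((2π·11n)^(7/2) / sqrt(8)) · 8^(−8·11n)  →  0

Write N = 11n. Stirling: N! ~ sqrt(2π N)(N/e)^N and (8N)! ~ sqrt(2π·8N)·(8N/e)^(8N).
  (N!)^8/(8N)! ~ (2π N)^(8/2) (N/e)^(8N) / [sqrt(2π·8N) (8N/e)^(8N)]
     = (2π N)^(8/2) / sqrt(2π·8N) · (N/(8N))^(8N)
     = (2π N)^((8−1)/2) / sqrt(8) · 8^(−8N).
Since 8^8 > 1, the factor 8^(−8N) decays exponentially, so the ratio → 0. Substituting N = 11n gives the stated form.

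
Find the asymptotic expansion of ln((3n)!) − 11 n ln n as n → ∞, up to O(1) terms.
ln((3n)!) − 11 n ln n = −8 n ln n + 3(ln 3 − 1) n + (1/2) ln(2π·3n) + O(1/n)

Stirling: ln((3n)!) = 3n ln(3n) − 3n + (1/2) ln(2π·3n) + O(1/n).
Expand 3n ln(3n) = 3n (ln n + ln 3) = 3n ln n + 3n ln 3.
Subtract 11n ln n: leading term is (3 − 11) n ln n = −8 n ln n. The next term is 3n ln 3 − 3n = 3(ln 3 − 1) n. Then the (1/2) ln(2π·3n) correction.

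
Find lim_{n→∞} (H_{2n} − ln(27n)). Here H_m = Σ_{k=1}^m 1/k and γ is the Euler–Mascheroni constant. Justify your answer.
lim = ln(2/27) + γ

By Euler-Maclaurin, H_m = ln m + γ + O(1/m). So
  H_{2n} − ln(27n) = ln(2n) + γ − ln(27n) + O(1/n)
                       = ln(2/27) + γ + O(1/n).
Hence the limit is ln(2/27) + γ.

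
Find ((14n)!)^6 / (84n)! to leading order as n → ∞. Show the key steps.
((14n)!)^6/(84n)! ~ ((2π·14n)^(5/2) / sqrt(6)) · 6^(−6·14n)  →  0

Write N = 14n. Stirling: N! ~ sqrt(2π N)(N/e)^N and (6N)! ~ sqrt(2π·6N)·(6N/e)^(6N).
  (N!)^6/(6N)! ~ (2π N)^(6/2) (N/e)^(6N) / [sqrt(2π·6N) (6N/e)^(6N)]
     = (2π N)^(6/2) / sqrt(2π·6N) · (N/(6N))^(6N)
     = (2π N)^((6−1)/2) / sqrt(6) · 6^(−6N).
Since 6^6 > 1, the factor 6^(−6N) decays exponentially, so the ratio → 0. Substituting N = 14n gives the stated form.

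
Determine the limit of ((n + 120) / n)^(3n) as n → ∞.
lim = e^360

Rewrite as (1 + 120/n)^(3n). By the standard limit (1 + x/n)^n → e^x, we have (1 + 120/n)^n → e^120, and raising to the 3rd power gives e^360.
More precisely, ln[(1 + 120/n)^(3n)] = 3n · ln(1 + 120/n) = 3n · (120/n + O(1/n^2)) = 360 + O(1/n) → 360.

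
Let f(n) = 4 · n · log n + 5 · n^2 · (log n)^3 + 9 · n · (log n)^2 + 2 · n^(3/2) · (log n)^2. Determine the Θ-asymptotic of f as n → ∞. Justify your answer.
f(n) ∈ Θ(n^2 · (log n)^3)

Compare the terms by growth order. For large n, n^a · (log n)^b dominates n^a' · (log n)^b' iff a > a', or (a = a' and b > b'). Ranking the 4 terms shows the dominant one is 5 · n^2 · (log n)^3. Hence f(n) ∈ Θ(n^2 · (log n)^3).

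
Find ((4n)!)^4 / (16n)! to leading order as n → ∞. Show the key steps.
((4n)!)^4/(16n)! ~ ((2π·4n)^(3/2) / 2) · 4^(−4·4n)  →  0

Write N = 4n. Stirling: N! ~ sqrt(2π N)(N/e)^N and (4N)! ~ sqrt(2π·4N)·(4N/e)^(4N).
  (N!)^4/(4N)! ~ (2π N)^(4/2) (N/e)^(4N) / [sqrt(2π·4N) (4N/e)^(4N)]
     = (2π N)^(4/2) / sqrt(2π·4N) · (N/(4N))^(4N)
     = (2π N)^((4−1)/2) / 2 · 4^(−4N).
Since 4^4 > 1, the factor 4^(−4N) decays exponentially, so the ratio → 0. Substituting N = 4n gives the stated form.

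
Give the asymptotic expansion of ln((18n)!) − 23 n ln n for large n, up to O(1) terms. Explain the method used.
ln((18n)!) − 23 n ln n = −5 n ln n + 18(ln 18 − 1) n + (1/2) ln(2π·18n) + O(1/n)

Stirling: ln((18n)!) = 18n ln(18n) − 18n + (1/2) ln(2π·18n) + O(1/n).
Expand 18n ln(18n) = 18n (ln n + ln 18) = 18n ln n + 18n ln 18.
Subtract 23n ln n: leading term is (18 − 23) n ln n = −5 n ln n. The next term is 18n ln 18 − 18n = 18(ln 18 − 1) n. Then the (1/2) ln(2π·18n) correction.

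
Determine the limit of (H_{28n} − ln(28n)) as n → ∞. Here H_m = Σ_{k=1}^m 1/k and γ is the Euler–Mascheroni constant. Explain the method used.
lim = γ

By Euler-Maclaurin, H_m = ln m + γ + O(1/m). So
  H_{28n} − ln(28n) = ln(28n) + γ − ln(28n) + O(1/n)
                       = ln(28/28) + γ + O(1/n).
Hence the limit is γ (since ln 1 = 0).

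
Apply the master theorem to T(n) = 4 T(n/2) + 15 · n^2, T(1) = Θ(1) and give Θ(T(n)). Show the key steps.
T(n) = Θ(n^2 log n)

log_2 4 = 2, and f(n) = 15 · n^2 = Θ(n^(log_2 4)). This is Case 2 of the master theorem: T(n) = Θ(f(n) · log n) = Θ(n^2 log n).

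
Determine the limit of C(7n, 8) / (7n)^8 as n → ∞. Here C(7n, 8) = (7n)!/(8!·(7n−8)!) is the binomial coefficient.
lim = 1/8! = 1/40320

With N = 7n → ∞: C(N, 8) / N^8 = [N(N−1)…(N−7)] / (8! · N^8) = (1/8!) · 1 · (1 − 1/(7n)) · … · (1 − 7/(7n)). Each factor → 1 as N → ∞, so the limit is 1/8! = 1/40320.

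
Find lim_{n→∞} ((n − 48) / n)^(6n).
lim = e^(−288)

Rewrite as (1 − 48/n)^(6n). By the standard limit (1 + x/n)^n → e^x, we have (1 − 48/n)^n → e^(−48), and raising to the 6th power gives e^(−288).
More precisely, ln[(1 − 48/n)^(6n)] = 6n · ln(1 − 48/n) = 6n · (-48/n + O(1/n^2)) = -288 + O(1/n) → -288.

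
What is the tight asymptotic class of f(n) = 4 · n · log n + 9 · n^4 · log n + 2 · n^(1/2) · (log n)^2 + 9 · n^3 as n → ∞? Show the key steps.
f(n) ∈ Θ(n^4 · log n)

Compare the terms by growth order. For large n, n^a · (log n)^b dominates n^a' · (log n)^b' iff a > a', or (a = a' and b > b'). Ranking the 4 terms shows the dominant one is 9 · n^4 · log n. Hence f(n) ∈ Θ(n^4 · log n).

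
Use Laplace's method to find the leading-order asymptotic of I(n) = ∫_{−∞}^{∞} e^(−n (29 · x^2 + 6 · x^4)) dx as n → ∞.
I(n) ~ sqrt(π/(29n))

φ(x) = 29 · x^2 + 6 · x^4 has its unique global minimum at x* = 0 (since φ'(x) = 58x + 24x^3 = 0 only at x = 0 for real x with both coefficients positive, and φ → ∞ as |x| → ∞). At x* = 0, φ(0) = 0 and φ''(0) = 58. Laplace's method then gives
  I(n) ~ sqrt(2π / (n · φ''(0))) · e^(−n φ(0)) = sqrt(2π / (58n)) = sqrt(π/(29n)).
The 6 · x^4 term contributes only at subleading order (an O(1/n) relative correction).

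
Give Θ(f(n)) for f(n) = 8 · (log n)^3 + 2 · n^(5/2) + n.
f(n) ∈ Θ(n^(5/2))

Compare the terms by growth order. For large n, n^a · (log n)^b dominates n^a' · (log n)^b' iff a > a', or (a = a' and b > b'). Ranking the 3 terms shows the dominant one is 2 · n^(5/2). Hence f(n) ∈ Θ(n^(5/2)).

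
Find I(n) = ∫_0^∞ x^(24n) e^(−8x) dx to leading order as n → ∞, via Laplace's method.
I(n) ~ (sqrt(2π·24n) / 8) · (24n/(8e))^(24n)

Write the integrand as exp(24n ln x − 8x) and set f(x) = 24n ln x − 8x. Then f'(x) = 24n/x − 8 = 0 at x* = 24n/8, and f''(x*) = −24n/x*^2 = −8^2/(24n). Laplace's method (interior maximum) gives
  I(n) ~ e^(f(x*)) · sqrt(2π / |f''(x*)|)
        = exp(24n ln(24n/8) − 24n) · sqrt(2π · 24n / 8^2)
        = (24n/8)^(24n) e^(−24n) · sqrt(2π·24n) / 8
        = (sqrt(2π·24n) / 8) · (24n/(8e))^(24n).
This matches Γ(24n+1)/8^(24n+1) with Stirling applied to Γ.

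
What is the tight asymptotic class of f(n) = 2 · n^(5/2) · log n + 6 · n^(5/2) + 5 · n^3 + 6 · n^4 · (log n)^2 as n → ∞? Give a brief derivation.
f(n) ∈ Θ(n^4 · (log n)^2)

Compare the terms by growth order. For large n, n^a · (log n)^b dominates n^a' · (log n)^b' iff a > a', or (a = a' and b > b'). Ranking the 4 terms shows the dominant one is 6 · n^4 · (log n)^2. Hence f(n) ∈ Θ(n^4 · (log n)^2).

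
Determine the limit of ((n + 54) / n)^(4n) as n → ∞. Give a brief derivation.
lim = e^216

Rewrite as (1 + 54/n)^(4n). By the standard limit (1 + x/n)^n → e^x, we have (1 + 54/n)^n → e^54, and raising to the 4th power gives e^216.
More precisely, ln[(1 + 54/n)^(4n)] = 4n · ln(1 + 54/n) = 4n · (54/n + O(1/n^2)) = 216 + O(1/n) → 216.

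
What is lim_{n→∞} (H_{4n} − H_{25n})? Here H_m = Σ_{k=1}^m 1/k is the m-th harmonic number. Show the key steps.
lim = ln(4/25)

Euler-Maclaurin gives H_m = ln m + γ + 1/(2m) + O(1/m^2). The γ and O(1/m) terms cancel in the difference:
  H_{4n} − H_{25n} = ln(4n) − ln(25n) + O(1/n) = ln(4/25) + O(1/n).
Hence the limit is ln(4/25).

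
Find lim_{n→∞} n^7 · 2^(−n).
lim = 0

Exponentials with base > 1 dominate every fixed polynomial: for any fixed c, n^c / 2^n → 0 as n → ∞ (e.g. by the ratio test, or by writing 2^n = e^(n ln 2) and noting e^(n ln 2) / n^c → ∞). Hence n^7 · 2^(−n) = n^7 / 2^n → 0.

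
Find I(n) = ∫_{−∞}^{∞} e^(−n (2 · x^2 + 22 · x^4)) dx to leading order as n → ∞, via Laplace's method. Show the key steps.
I(n) ~ sqrt(π/(2n))

φ(x) = 2 · x^2 + 22 · x^4 has its unique global minimum at x* = 0 (since φ'(x) = 4x + 88x^3 = 0 only at x = 0 for real x with both coefficients positive, and φ → ∞ as |x| → ∞). At x* = 0, φ(0) = 0 and φ''(0) = 4. Laplace's method then gives
  I(n) ~ sqrt(2π / (n · φ''(0))) · e^(−n φ(0)) = sqrt(2π / (4n)) = sqrt(π/(2n)).
The 22 · x^4 term contributes only at subleading order (an O(1/n) relative correction).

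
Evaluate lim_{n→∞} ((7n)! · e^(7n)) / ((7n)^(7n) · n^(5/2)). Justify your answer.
lim = 0

Stirling: (7n)! ~ sqrt(2π·7n) · (7n/e)^(7n). Hence
  (7n)! · e^(7n) / (7n)^(7n) ~ sqrt(2π·7n).
Dividing by n^(5/2): sqrt(2π·7n) / n^(5/2) = sqrt(2π·7) · n^((1−5)/2), so the expression behaves like sqrt(2π·7) · n^((1−5)/2) → 0.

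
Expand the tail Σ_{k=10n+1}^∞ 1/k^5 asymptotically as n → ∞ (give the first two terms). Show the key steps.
Σ_{k>10n} 1/k^5 = 1/(4 · (10n)^4) − 1/(2 · (10n)^5) + O(1/(10n)^6)

Compare to the integral: ∫_{10n}^∞ x^(−5) dx = [−x^(−4)/4]_{10n}^∞ = 1/((5−1)·(10n)^4). The Euler-Maclaurin correction adds −f(10n)/2 = −1/(2·(10n)^5). Euler-Maclaurin then gives
  Σ_{k>10n} 1/k^5 = ∫_{10n}^∞ dx/x^5 − 1/(2·(10n)^5) + O(1/(10n)^6).
(Equivalently this is ζ(5) − Σ_{k≤10n} 1/k^5.)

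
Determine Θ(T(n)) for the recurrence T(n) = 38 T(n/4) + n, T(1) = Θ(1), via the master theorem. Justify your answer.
T(n) = Θ(n^(log_4 38))

Master theorem: compare f(n) = n to n^(log_4 38) where log_4 38 ≈ 2.624. Since 1 < log_4 38, we have f(n) = O(n^(log_4 38 − ε)) for some ε > 0 — Case 1. Hence T(n) = Θ(n^(log_4 38)).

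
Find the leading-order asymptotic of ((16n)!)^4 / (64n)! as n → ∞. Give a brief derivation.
((16n)!)^4/(64n)! ~ ((2π·16n)^(3/2) / 2) · 4^(−4·16n)  →  0

Write N = 16n. Stirling: N! ~ sqrt(2π N)(N/e)^N and (4N)! ~ sqrt(2π·4N)·(4N/e)^(4N).
  (N!)^4/(4N)! ~ (2π N)^(4/2) (N/e)^(4N) / [sqrt(2π·4N) (4N/e)^(4N)]
     = (2π N)^(4/2) / sqrt(2π·4N) · (N/(4N))^(4N)
     = (2π N)^((4−1)/2) / 2 · 4^(−4N).
Since 4^4 > 1, the factor 4^(−4N) decays exponentially, so the ratio → 0. Substituting N = 16n gives the stated form.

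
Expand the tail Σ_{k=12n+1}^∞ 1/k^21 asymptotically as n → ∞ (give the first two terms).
Σ_{k>12n} 1/k^21 = 1/(20 · (12n)^20) − 1/(2 · (12n)^21) + O(1/(12n)^22)

Compare to the integral: ∫_{12n}^∞ x^(−21) dx = [−x^(−20)/20]_{12n}^∞ = 1/((21−1)·(12n)^20). The Euler-Maclaurin correction adds −f(12n)/2 = −1/(2·(12n)^21). Euler-Maclaurin then gives
  Σ_{k>12n} 1/k^21 = ∫_{12n}^∞ dx/x^21 − 1/(2·(12n)^21) + O(1/(12n)^22).
(Equivalently this is ζ(21) − Σ_{k≤12n} 1/k^21.)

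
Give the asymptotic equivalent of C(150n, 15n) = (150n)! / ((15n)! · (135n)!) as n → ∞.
C(150n, 15n) ~ (10000000000/387420489)^(15n) · sqrt(5/(9π·15n))

Write N = 15n. Apply Stirling to each factorial:
  (10N)! ~ sqrt(2π·10N) · (10N/e)^(10N),
  N! ~ sqrt(2π N) · (N/e)^N,
  (9N)! ~ sqrt(2π·9N) · (9N/e)^(9N).
The exponential factors combine to (10N)^(10N) / (N^N · (9N)^(9N)) = 10^(10N)/9^(9N) = (10^10/9^9)^N = (10000000000/387420489)^N.
The square-root prefactors combine to sqrt(2π·10N) / (sqrt(2π N)·sqrt(2π·9N)) = sqrt(10 / (2π·9·N)) = sqrt(5/(9π·15n)).
Substituting N = 15n: C(150n, 15n) ~ (10000000000/387420489)^(15n) · sqrt(5/(9π·15n)).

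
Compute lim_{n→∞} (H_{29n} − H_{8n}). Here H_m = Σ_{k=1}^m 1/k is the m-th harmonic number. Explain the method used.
lim = ln(29/8)

Euler-Maclaurin gives H_m = ln m + γ + 1/(2m) + O(1/m^2). The γ and O(1/m) terms cancel in the difference:
  H_{29n} − H_{8n} = ln(29n) − ln(8n) + O(1/n) = ln(29/8) + O(1/n).
Hence the limit is ln(29/8).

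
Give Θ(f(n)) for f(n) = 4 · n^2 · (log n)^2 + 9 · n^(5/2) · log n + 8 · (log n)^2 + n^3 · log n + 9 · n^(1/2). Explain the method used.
f(n) ∈ Θ(n^3 · log n)

Compare the terms by growth order. For large n, n^a · (log n)^b dominates n^a' · (log n)^b' iff a > a', or (a = a' and b > b'). Ranking the 5 terms shows the dominant one is n^3 · log n. Hence f(n) ∈ Θ(n^3 · log n).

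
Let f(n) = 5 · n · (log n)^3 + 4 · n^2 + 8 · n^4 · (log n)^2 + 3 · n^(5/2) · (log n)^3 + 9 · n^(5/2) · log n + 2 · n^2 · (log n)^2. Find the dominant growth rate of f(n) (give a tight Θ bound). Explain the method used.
f(n) ∈ Θ(n^4 · (log n)^2)

Compare the terms by growth order. For large n, n^a · (log n)^b dominates n^a' · (log n)^b' iff a > a', or (a = a' and b > b'). Ranking the 6 terms shows the dominant one is 8 · n^4 · (log n)^2. Hence f(n) ∈ Θ(n^4 · (log n)^2).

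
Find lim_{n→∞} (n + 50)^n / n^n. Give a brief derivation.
lim = e^50

Rewrite as (1 + 50/n)^(n). By the standard limit (1 + x/n)^n → e^x, we have (1 + 50/n)^n → e^50, and raising to the 1st power gives e^50.
More precisely, ln[(1 + 50/n)^(n)] = n · ln(1 + 50/n) = n · (50/n + O(1/n^2)) = 50 + O(1/n) → 50.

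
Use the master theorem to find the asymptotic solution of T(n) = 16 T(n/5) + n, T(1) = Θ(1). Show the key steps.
T(n) = Θ(n^(log_5 16))

Master theorem: compare f(n) = n to n^(log_5 16) where log_5 16 ≈ 1.723. Since 1 < log_5 16, we have f(n) = O(n^(log_5 16 − ε)) for some ε > 0 — Case 1. Hence T(n) = Θ(n^(log_5 16)).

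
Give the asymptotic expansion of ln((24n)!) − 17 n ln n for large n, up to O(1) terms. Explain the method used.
ln((24n)!) − 17 n ln n = 7 n ln n + 24(ln 24 − 1) n + (1/2) ln(2π·24n) + O(1/n)

Stirling: ln((24n)!) = 24n ln(24n) − 24n + (1/2) ln(2π·24n) + O(1/n).
Expand 24n ln(24n) = 24n (ln n + ln 24) = 24n ln n + 24n ln 24.
Subtract 17n ln n: leading term is (24 − 17) n ln n = 7 n ln n. The next term is 24n ln 24 − 24n = 24(ln 24 − 1) n. Then the (1/2) ln(2π·24n) correction.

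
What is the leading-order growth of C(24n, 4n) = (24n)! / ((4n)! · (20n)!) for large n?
C(24n, 4n) ~ (46656/3125)^(4n) · sqrt(3/(5π·4n))

Write N = 4n. Apply Stirling to each factorial:
  (6N)! ~ sqrt(2π·6N) · (6N/e)^(6N),
  N! ~ sqrt(2π N) · (N/e)^N,
  (5N)! ~ sqrt(2π·5N) · (5N/e)^(5N).
The exponential factors combine to (6N)^(6N) / (N^N · (5N)^(5N)) = 6^(6N)/5^(5N) = (6^6/5^5)^N = (46656/3125)^N.
The square-root prefactors combine to sqrt(2π·6N) / (sqrt(2π N)·sqrt(2π·5N)) = sqrt(6 / (2π·5·N)) = sqrt(3/(5π·4n)).
Substituting N = 4n: C(24n, 4n) ~ (46656/3125)^(4n) · sqrt(3/(5π·4n)).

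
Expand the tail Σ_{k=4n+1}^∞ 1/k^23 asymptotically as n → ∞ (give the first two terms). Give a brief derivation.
Σ_{k>4n} 1/k^23 = 1/(22 · (4n)^22) − 1/(2 · (4n)^23) + O(1/(4n)^24)

Compare to the integral: ∫_{4n}^∞ x^(−23) dx = [−x^(−22)/22]_{4n}^∞ = 1/((23−1)·(4n)^22). The Euler-Maclaurin correction adds −f(4n)/2 = −1/(2·(4n)^23). Euler-Maclaurin then gives
  Σ_{k>4n} 1/k^23 = ∫_{4n}^∞ dx/x^23 − 1/(2·(4n)^23) + O(1/(4n)^24).
(Equivalently this is ζ(23) − Σ_{k≤4n} 1/k^23.)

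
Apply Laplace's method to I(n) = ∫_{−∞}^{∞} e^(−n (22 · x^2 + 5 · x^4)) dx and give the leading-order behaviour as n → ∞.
I(n) ~ sqrt(π/(22n))

φ(x) = 22 · x^2 + 5 · x^4 has its unique global minimum at x* = 0 (since φ'(x) = 44x + 20x^3 = 0 only at x = 0 for real x with both coefficients positive, and φ → ∞ as |x| → ∞). At x* = 0, φ(0) = 0 and φ''(0) = 44. Laplace's method then gives
  I(n) ~ sqrt(2π / (n · φ''(0))) · e^(−n φ(0)) = sqrt(2π / (44n)) = sqrt(π/(22n)).
The 5 · x^4 term contributes only at subleading order (an O(1/n) relative correction).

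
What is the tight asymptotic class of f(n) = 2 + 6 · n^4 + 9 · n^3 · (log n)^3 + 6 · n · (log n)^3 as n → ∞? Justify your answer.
f(n) ∈ Θ(n^4)

Compare the terms by growth order. For large n, n^a · (log n)^b dominates n^a' · (log n)^b' iff a > a', or (a = a' and b > b'). Ranking the 4 terms shows the dominant one is 6 · n^4. Hence f(n) ∈ Θ(n^4).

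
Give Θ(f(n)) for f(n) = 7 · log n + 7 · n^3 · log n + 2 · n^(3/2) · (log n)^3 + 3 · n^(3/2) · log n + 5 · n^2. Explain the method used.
f(n) ∈ Θ(n^3 · log n)

Compare the terms by growth order. For large n, n^a · (log n)^b dominates n^a' · (log n)^b' iff a > a', or (a = a' and b > b'). Ranking the 5 terms shows the dominant one is 7 · n^3 · log n. Hence f(n) ∈ Θ(n^3 · log n).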